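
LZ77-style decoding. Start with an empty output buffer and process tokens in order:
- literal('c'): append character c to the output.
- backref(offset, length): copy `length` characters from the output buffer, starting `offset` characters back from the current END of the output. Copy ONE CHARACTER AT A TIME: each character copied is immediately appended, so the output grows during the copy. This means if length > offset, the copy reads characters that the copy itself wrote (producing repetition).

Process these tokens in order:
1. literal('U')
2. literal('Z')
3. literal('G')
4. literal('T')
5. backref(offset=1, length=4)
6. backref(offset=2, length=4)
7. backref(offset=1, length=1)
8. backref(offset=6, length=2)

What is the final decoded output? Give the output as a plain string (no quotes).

Token 1: literal('U'). Output: "U"
Token 2: literal('Z'). Output: "UZ"
Token 3: literal('G'). Output: "UZG"
Token 4: literal('T'). Output: "UZGT"
Token 5: backref(off=1, len=4) (overlapping!). Copied 'TTTT' from pos 3. Output: "UZGTTTTT"
Token 6: backref(off=2, len=4) (overlapping!). Copied 'TTTT' from pos 6. Output: "UZGTTTTTTTTT"
Token 7: backref(off=1, len=1). Copied 'T' from pos 11. Output: "UZGTTTTTTTTTT"
Token 8: backref(off=6, len=2). Copied 'TT' from pos 7. Output: "UZGTTTTTTTTTTTT"

Answer: UZGTTTTTTTTTTTT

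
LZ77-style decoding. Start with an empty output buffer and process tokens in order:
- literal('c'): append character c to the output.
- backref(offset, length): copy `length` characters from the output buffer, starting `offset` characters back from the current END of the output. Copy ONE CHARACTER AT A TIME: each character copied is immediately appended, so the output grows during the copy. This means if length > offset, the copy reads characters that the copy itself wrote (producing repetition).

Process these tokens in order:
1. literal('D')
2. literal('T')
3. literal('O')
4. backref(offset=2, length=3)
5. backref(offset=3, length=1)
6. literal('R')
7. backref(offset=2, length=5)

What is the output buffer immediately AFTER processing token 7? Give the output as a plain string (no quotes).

Answer: DTOTOTTRTRTRT

Derivation:
Token 1: literal('D'). Output: "D"
Token 2: literal('T'). Output: "DT"
Token 3: literal('O'). Output: "DTO"
Token 4: backref(off=2, len=3) (overlapping!). Copied 'TOT' from pos 1. Output: "DTOTOT"
Token 5: backref(off=3, len=1). Copied 'T' from pos 3. Output: "DTOTOTT"
Token 6: literal('R'). Output: "DTOTOTTR"
Token 7: backref(off=2, len=5) (overlapping!). Copied 'TRTRT' from pos 6. Output: "DTOTOTTRTRTRT"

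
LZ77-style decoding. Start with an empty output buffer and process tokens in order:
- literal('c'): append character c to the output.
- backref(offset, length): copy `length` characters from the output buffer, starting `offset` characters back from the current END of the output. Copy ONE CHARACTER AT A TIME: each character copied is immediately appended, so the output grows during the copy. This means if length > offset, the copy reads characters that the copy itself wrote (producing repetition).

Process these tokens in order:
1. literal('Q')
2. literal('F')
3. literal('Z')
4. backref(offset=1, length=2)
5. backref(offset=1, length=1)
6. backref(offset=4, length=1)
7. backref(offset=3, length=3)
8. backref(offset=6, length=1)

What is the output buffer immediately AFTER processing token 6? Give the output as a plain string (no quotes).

Answer: QFZZZZZ

Derivation:
Token 1: literal('Q'). Output: "Q"
Token 2: literal('F'). Output: "QF"
Token 3: literal('Z'). Output: "QFZ"
Token 4: backref(off=1, len=2) (overlapping!). Copied 'ZZ' from pos 2. Output: "QFZZZ"
Token 5: backref(off=1, len=1). Copied 'Z' from pos 4. Output: "QFZZZZ"
Token 6: backref(off=4, len=1). Copied 'Z' from pos 2. Output: "QFZZZZZ"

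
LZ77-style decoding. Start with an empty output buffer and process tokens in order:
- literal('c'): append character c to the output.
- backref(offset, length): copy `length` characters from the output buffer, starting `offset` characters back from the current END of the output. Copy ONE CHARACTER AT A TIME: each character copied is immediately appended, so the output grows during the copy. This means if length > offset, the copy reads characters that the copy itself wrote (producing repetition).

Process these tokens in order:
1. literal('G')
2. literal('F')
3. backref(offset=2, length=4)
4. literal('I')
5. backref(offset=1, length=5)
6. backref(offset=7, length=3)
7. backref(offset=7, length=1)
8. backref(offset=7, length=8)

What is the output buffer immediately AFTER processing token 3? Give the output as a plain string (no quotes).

Token 1: literal('G'). Output: "G"
Token 2: literal('F'). Output: "GF"
Token 3: backref(off=2, len=4) (overlapping!). Copied 'GFGF' from pos 0. Output: "GFGFGF"

Answer: GFGFGF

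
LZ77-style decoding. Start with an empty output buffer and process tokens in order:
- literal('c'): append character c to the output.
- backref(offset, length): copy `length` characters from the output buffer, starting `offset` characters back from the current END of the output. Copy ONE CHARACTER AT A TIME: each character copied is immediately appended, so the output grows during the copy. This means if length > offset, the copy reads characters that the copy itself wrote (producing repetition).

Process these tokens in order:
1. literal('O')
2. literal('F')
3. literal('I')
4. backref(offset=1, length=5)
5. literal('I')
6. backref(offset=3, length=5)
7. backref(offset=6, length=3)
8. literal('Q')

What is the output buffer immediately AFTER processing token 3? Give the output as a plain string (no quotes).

Token 1: literal('O'). Output: "O"
Token 2: literal('F'). Output: "OF"
Token 3: literal('I'). Output: "OFI"

Answer: OFI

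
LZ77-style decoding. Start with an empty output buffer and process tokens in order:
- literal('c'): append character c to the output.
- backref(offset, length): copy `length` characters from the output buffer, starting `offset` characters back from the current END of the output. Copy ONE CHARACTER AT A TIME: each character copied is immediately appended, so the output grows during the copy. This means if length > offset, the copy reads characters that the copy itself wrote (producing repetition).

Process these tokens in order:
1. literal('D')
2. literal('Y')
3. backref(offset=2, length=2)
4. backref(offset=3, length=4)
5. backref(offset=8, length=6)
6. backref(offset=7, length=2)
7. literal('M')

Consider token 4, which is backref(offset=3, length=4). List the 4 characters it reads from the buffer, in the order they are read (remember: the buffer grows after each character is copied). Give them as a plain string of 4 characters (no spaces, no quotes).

Answer: YDYY

Derivation:
Token 1: literal('D'). Output: "D"
Token 2: literal('Y'). Output: "DY"
Token 3: backref(off=2, len=2). Copied 'DY' from pos 0. Output: "DYDY"
Token 4: backref(off=3, len=4). Buffer before: "DYDY" (len 4)
  byte 1: read out[1]='Y', append. Buffer now: "DYDYY"
  byte 2: read out[2]='D', append. Buffer now: "DYDYYD"
  byte 3: read out[3]='Y', append. Buffer now: "DYDYYDY"
  byte 4: read out[4]='Y', append. Buffer now: "DYDYYDYY"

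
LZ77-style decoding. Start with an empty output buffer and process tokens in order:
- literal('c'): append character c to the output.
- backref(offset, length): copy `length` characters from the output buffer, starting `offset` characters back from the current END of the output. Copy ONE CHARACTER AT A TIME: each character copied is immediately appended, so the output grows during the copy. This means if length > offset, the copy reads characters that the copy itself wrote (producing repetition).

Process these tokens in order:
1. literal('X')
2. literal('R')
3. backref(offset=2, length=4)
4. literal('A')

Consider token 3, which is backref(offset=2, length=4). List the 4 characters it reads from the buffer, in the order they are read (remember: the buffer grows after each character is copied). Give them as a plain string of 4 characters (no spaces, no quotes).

Token 1: literal('X'). Output: "X"
Token 2: literal('R'). Output: "XR"
Token 3: backref(off=2, len=4). Buffer before: "XR" (len 2)
  byte 1: read out[0]='X', append. Buffer now: "XRX"
  byte 2: read out[1]='R', append. Buffer now: "XRXR"
  byte 3: read out[2]='X', append. Buffer now: "XRXRX"
  byte 4: read out[3]='R', append. Buffer now: "XRXRXR"

Answer: XRXR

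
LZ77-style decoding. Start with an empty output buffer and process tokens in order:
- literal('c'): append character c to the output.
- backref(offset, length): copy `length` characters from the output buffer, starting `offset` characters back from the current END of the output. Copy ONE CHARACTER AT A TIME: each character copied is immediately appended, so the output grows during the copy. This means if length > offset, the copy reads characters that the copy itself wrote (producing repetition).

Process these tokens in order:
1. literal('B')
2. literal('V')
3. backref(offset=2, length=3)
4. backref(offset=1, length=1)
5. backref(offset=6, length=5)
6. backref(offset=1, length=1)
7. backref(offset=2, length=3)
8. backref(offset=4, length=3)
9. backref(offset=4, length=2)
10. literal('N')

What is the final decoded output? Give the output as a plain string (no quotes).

Answer: BVBVBBBVBVBBBBBBBBBBN

Derivation:
Token 1: literal('B'). Output: "B"
Token 2: literal('V'). Output: "BV"
Token 3: backref(off=2, len=3) (overlapping!). Copied 'BVB' from pos 0. Output: "BVBVB"
Token 4: backref(off=1, len=1). Copied 'B' from pos 4. Output: "BVBVBB"
Token 5: backref(off=6, len=5). Copied 'BVBVB' from pos 0. Output: "BVBVBBBVBVB"
Token 6: backref(off=1, len=1). Copied 'B' from pos 10. Output: "BVBVBBBVBVBB"
Token 7: backref(off=2, len=3) (overlapping!). Copied 'BBB' from pos 10. Output: "BVBVBBBVBVBBBBB"
Token 8: backref(off=4, len=3). Copied 'BBB' from pos 11. Output: "BVBVBBBVBVBBBBBBBB"
Token 9: backref(off=4, len=2). Copied 'BB' from pos 14. Output: "BVBVBBBVBVBBBBBBBBBB"
Token 10: literal('N'). Output: "BVBVBBBVBVBBBBBBBBBBN"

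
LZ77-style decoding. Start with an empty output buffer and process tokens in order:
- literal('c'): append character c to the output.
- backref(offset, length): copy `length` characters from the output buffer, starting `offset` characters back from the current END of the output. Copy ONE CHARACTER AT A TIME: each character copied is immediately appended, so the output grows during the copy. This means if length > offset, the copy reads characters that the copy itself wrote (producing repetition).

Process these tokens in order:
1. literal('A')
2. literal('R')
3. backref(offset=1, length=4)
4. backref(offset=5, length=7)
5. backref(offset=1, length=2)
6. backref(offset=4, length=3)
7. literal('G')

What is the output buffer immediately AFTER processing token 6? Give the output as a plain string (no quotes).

Token 1: literal('A'). Output: "A"
Token 2: literal('R'). Output: "AR"
Token 3: backref(off=1, len=4) (overlapping!). Copied 'RRRR' from pos 1. Output: "ARRRRR"
Token 4: backref(off=5, len=7) (overlapping!). Copied 'RRRRRRR' from pos 1. Output: "ARRRRRRRRRRRR"
Token 5: backref(off=1, len=2) (overlapping!). Copied 'RR' from pos 12. Output: "ARRRRRRRRRRRRRR"
Token 6: backref(off=4, len=3). Copied 'RRR' from pos 11. Output: "ARRRRRRRRRRRRRRRRR"

Answer: ARRRRRRRRRRRRRRRRR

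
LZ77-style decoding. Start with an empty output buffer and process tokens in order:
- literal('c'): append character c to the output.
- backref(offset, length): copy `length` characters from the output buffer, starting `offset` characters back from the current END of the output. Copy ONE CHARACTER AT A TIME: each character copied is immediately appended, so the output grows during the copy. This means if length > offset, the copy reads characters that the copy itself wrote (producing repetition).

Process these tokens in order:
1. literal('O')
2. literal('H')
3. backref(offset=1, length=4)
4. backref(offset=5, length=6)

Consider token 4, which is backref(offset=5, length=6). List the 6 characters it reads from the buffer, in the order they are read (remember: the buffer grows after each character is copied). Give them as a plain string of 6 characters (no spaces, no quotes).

Answer: HHHHHH

Derivation:
Token 1: literal('O'). Output: "O"
Token 2: literal('H'). Output: "OH"
Token 3: backref(off=1, len=4) (overlapping!). Copied 'HHHH' from pos 1. Output: "OHHHHH"
Token 4: backref(off=5, len=6). Buffer before: "OHHHHH" (len 6)
  byte 1: read out[1]='H', append. Buffer now: "OHHHHHH"
  byte 2: read out[2]='H', append. Buffer now: "OHHHHHHH"
  byte 3: read out[3]='H', append. Buffer now: "OHHHHHHHH"
  byte 4: read out[4]='H', append. Buffer now: "OHHHHHHHHH"
  byte 5: read out[5]='H', append. Buffer now: "OHHHHHHHHHH"
  byte 6: read out[6]='H', append. Buffer now: "OHHHHHHHHHHH"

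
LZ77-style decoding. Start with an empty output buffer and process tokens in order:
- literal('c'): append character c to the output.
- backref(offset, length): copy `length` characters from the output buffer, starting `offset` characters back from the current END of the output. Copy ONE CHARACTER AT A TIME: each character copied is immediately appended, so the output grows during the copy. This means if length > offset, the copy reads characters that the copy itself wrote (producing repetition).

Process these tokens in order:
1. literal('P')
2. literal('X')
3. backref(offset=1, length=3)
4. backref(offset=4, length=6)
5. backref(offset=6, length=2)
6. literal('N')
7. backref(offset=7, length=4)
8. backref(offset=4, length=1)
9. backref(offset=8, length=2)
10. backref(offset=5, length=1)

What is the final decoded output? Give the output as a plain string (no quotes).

Token 1: literal('P'). Output: "P"
Token 2: literal('X'). Output: "PX"
Token 3: backref(off=1, len=3) (overlapping!). Copied 'XXX' from pos 1. Output: "PXXXX"
Token 4: backref(off=4, len=6) (overlapping!). Copied 'XXXXXX' from pos 1. Output: "PXXXXXXXXXX"
Token 5: backref(off=6, len=2). Copied 'XX' from pos 5. Output: "PXXXXXXXXXXXX"
Token 6: literal('N'). Output: "PXXXXXXXXXXXXN"
Token 7: backref(off=7, len=4). Copied 'XXXX' from pos 7. Output: "PXXXXXXXXXXXXNXXXX"
Token 8: backref(off=4, len=1). Copied 'X' from pos 14. Output: "PXXXXXXXXXXXXNXXXXX"
Token 9: backref(off=8, len=2). Copied 'XX' from pos 11. Output: "PXXXXXXXXXXXXNXXXXXXX"
Token 10: backref(off=5, len=1). Copied 'X' from pos 16. Output: "PXXXXXXXXXXXXNXXXXXXXX"

Answer: PXXXXXXXXXXXXNXXXXXXXX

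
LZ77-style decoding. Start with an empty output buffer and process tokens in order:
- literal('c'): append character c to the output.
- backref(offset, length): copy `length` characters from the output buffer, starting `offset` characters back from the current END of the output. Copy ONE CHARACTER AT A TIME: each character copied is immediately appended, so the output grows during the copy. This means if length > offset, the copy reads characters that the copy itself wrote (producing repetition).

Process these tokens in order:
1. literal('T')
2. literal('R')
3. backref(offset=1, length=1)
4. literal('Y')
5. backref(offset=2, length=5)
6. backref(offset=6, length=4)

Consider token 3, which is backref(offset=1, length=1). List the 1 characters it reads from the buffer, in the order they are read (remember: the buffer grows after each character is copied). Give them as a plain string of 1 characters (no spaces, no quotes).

Answer: R

Derivation:
Token 1: literal('T'). Output: "T"
Token 2: literal('R'). Output: "TR"
Token 3: backref(off=1, len=1). Buffer before: "TR" (len 2)
  byte 1: read out[1]='R', append. Buffer now: "TRR"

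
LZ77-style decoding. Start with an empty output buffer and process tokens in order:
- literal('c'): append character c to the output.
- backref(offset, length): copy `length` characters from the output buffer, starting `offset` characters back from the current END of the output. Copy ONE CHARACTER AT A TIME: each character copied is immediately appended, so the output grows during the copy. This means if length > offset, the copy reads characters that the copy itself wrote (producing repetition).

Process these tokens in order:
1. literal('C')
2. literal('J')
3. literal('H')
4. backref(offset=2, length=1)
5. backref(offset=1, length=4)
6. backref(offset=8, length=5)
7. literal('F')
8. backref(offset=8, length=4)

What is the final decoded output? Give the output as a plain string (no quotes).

Answer: CJHJJJJJCJHJJFJJCJ

Derivation:
Token 1: literal('C'). Output: "C"
Token 2: literal('J'). Output: "CJ"
Token 3: literal('H'). Output: "CJH"
Token 4: backref(off=2, len=1). Copied 'J' from pos 1. Output: "CJHJ"
Token 5: backref(off=1, len=4) (overlapping!). Copied 'JJJJ' from pos 3. Output: "CJHJJJJJ"
Token 6: backref(off=8, len=5). Copied 'CJHJJ' from pos 0. Output: "CJHJJJJJCJHJJ"
Token 7: literal('F'). Output: "CJHJJJJJCJHJJF"
Token 8: backref(off=8, len=4). Copied 'JJCJ' from pos 6. Output: "CJHJJJJJCJHJJFJJCJ"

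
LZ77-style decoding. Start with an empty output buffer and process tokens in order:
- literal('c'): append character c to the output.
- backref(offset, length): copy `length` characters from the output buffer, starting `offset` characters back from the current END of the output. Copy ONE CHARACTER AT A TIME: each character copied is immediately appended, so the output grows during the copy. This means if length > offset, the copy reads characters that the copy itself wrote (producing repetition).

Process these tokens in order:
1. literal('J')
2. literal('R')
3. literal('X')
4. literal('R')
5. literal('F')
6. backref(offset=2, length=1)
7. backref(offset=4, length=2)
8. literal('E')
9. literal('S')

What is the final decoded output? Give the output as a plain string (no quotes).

Token 1: literal('J'). Output: "J"
Token 2: literal('R'). Output: "JR"
Token 3: literal('X'). Output: "JRX"
Token 4: literal('R'). Output: "JRXR"
Token 5: literal('F'). Output: "JRXRF"
Token 6: backref(off=2, len=1). Copied 'R' from pos 3. Output: "JRXRFR"
Token 7: backref(off=4, len=2). Copied 'XR' from pos 2. Output: "JRXRFRXR"
Token 8: literal('E'). Output: "JRXRFRXRE"
Token 9: literal('S'). Output: "JRXRFRXRES"

Answer: JRXRFRXRES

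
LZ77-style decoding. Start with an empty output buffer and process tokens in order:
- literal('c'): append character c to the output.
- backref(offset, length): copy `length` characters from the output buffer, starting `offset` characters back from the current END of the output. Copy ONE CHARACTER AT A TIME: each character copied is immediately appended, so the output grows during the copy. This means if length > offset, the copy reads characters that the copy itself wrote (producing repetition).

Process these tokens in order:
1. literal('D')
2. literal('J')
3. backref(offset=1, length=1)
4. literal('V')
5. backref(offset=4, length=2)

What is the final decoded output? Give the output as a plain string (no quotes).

Token 1: literal('D'). Output: "D"
Token 2: literal('J'). Output: "DJ"
Token 3: backref(off=1, len=1). Copied 'J' from pos 1. Output: "DJJ"
Token 4: literal('V'). Output: "DJJV"
Token 5: backref(off=4, len=2). Copied 'DJ' from pos 0. Output: "DJJVDJ"

Answer: DJJVDJ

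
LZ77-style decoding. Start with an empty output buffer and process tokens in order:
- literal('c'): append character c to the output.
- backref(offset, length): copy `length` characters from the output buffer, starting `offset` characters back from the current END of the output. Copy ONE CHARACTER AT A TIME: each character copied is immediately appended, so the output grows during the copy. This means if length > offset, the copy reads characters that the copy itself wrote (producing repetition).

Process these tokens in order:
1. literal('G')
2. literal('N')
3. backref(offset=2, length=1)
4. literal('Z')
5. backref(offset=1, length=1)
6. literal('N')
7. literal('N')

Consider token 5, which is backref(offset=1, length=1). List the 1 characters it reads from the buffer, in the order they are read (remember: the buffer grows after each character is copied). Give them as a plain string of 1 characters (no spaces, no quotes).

Answer: Z

Derivation:
Token 1: literal('G'). Output: "G"
Token 2: literal('N'). Output: "GN"
Token 3: backref(off=2, len=1). Copied 'G' from pos 0. Output: "GNG"
Token 4: literal('Z'). Output: "GNGZ"
Token 5: backref(off=1, len=1). Buffer before: "GNGZ" (len 4)
  byte 1: read out[3]='Z', append. Buffer now: "GNGZZ"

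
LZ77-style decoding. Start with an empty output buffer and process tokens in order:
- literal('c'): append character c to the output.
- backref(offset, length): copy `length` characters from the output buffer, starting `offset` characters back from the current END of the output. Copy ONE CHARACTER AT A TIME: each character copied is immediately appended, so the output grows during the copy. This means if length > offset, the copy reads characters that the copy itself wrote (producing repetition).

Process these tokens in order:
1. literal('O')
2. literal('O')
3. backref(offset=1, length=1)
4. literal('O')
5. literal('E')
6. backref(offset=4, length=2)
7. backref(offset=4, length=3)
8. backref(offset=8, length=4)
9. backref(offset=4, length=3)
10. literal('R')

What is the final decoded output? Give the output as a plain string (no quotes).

Answer: OOOOEOOOEOOOEOOOER

Derivation:
Token 1: literal('O'). Output: "O"
Token 2: literal('O'). Output: "OO"
Token 3: backref(off=1, len=1). Copied 'O' from pos 1. Output: "OOO"
Token 4: literal('O'). Output: "OOOO"
Token 5: literal('E'). Output: "OOOOE"
Token 6: backref(off=4, len=2). Copied 'OO' from pos 1. Output: "OOOOEOO"
Token 7: backref(off=4, len=3). Copied 'OEO' from pos 3. Output: "OOOOEOOOEO"
Token 8: backref(off=8, len=4). Copied 'OOEO' from pos 2. Output: "OOOOEOOOEOOOEO"
Token 9: backref(off=4, len=3). Copied 'OOE' from pos 10. Output: "OOOOEOOOEOOOEOOOE"
Token 10: literal('R'). Output: "OOOOEOOOEOOOEOOOER"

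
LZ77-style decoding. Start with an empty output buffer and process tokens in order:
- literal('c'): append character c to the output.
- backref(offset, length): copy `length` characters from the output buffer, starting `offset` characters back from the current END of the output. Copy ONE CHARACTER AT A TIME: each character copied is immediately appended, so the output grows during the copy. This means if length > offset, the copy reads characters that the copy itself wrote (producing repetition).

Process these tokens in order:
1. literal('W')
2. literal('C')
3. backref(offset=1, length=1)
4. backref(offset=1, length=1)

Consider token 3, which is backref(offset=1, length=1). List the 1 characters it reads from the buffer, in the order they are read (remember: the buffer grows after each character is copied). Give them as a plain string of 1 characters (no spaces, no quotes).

Token 1: literal('W'). Output: "W"
Token 2: literal('C'). Output: "WC"
Token 3: backref(off=1, len=1). Buffer before: "WC" (len 2)
  byte 1: read out[1]='C', append. Buffer now: "WCC"

Answer: C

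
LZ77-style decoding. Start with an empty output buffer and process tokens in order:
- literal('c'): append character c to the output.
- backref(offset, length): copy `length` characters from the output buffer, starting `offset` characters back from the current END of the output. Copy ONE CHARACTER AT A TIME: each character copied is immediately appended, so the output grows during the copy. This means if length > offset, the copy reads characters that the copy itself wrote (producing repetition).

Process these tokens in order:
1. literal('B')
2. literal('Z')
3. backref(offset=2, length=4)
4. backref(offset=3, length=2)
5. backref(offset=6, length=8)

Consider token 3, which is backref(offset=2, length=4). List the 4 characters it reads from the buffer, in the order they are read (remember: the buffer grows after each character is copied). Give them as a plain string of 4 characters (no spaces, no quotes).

Token 1: literal('B'). Output: "B"
Token 2: literal('Z'). Output: "BZ"
Token 3: backref(off=2, len=4). Buffer before: "BZ" (len 2)
  byte 1: read out[0]='B', append. Buffer now: "BZB"
  byte 2: read out[1]='Z', append. Buffer now: "BZBZ"
  byte 3: read out[2]='B', append. Buffer now: "BZBZB"
  byte 4: read out[3]='Z', append. Buffer now: "BZBZBZ"

Answer: BZBZ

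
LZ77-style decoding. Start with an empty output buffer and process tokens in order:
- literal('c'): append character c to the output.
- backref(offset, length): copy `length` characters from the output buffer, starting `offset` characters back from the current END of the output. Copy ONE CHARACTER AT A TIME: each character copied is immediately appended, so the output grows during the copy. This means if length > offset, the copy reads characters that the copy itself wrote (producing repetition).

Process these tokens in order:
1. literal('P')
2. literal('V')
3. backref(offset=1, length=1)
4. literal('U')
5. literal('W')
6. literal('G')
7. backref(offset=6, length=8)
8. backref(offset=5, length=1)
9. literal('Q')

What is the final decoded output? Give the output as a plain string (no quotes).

Answer: PVVUWGPVVUWGPVUQ

Derivation:
Token 1: literal('P'). Output: "P"
Token 2: literal('V'). Output: "PV"
Token 3: backref(off=1, len=1). Copied 'V' from pos 1. Output: "PVV"
Token 4: literal('U'). Output: "PVVU"
Token 5: literal('W'). Output: "PVVUW"
Token 6: literal('G'). Output: "PVVUWG"
Token 7: backref(off=6, len=8) (overlapping!). Copied 'PVVUWGPV' from pos 0. Output: "PVVUWGPVVUWGPV"
Token 8: backref(off=5, len=1). Copied 'U' from pos 9. Output: "PVVUWGPVVUWGPVU"
Token 9: literal('Q'). Output: "PVVUWGPVVUWGPVUQ"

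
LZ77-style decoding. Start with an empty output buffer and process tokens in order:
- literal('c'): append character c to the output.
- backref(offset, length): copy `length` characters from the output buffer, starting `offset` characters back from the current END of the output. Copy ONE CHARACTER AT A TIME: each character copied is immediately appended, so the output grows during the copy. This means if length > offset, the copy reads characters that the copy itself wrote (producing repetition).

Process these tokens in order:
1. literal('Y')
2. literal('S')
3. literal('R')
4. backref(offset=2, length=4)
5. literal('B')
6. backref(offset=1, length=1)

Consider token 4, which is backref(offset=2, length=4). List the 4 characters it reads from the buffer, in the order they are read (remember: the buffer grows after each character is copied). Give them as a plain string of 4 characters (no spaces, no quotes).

Token 1: literal('Y'). Output: "Y"
Token 2: literal('S'). Output: "YS"
Token 3: literal('R'). Output: "YSR"
Token 4: backref(off=2, len=4). Buffer before: "YSR" (len 3)
  byte 1: read out[1]='S', append. Buffer now: "YSRS"
  byte 2: read out[2]='R', append. Buffer now: "YSRSR"
  byte 3: read out[3]='S', append. Buffer now: "YSRSRS"
  byte 4: read out[4]='R', append. Buffer now: "YSRSRSR"

Answer: SRSR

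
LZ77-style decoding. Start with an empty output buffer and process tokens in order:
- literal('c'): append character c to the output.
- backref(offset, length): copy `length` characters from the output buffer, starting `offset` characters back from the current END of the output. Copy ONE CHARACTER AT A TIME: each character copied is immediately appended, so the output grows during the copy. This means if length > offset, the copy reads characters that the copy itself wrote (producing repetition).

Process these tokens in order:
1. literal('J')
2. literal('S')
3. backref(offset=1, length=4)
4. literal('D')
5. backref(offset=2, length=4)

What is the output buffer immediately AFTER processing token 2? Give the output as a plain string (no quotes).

Answer: JS

Derivation:
Token 1: literal('J'). Output: "J"
Token 2: literal('S'). Output: "JS"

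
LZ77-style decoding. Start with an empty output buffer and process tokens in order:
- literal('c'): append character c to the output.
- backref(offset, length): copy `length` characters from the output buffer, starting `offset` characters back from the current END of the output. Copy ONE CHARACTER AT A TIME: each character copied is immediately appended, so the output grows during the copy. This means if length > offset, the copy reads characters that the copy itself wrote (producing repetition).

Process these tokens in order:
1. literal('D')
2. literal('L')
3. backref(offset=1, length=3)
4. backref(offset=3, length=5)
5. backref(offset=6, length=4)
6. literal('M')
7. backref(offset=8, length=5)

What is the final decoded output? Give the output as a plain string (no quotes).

Token 1: literal('D'). Output: "D"
Token 2: literal('L'). Output: "DL"
Token 3: backref(off=1, len=3) (overlapping!). Copied 'LLL' from pos 1. Output: "DLLLL"
Token 4: backref(off=3, len=5) (overlapping!). Copied 'LLLLL' from pos 2. Output: "DLLLLLLLLL"
Token 5: backref(off=6, len=4). Copied 'LLLL' from pos 4. Output: "DLLLLLLLLLLLLL"
Token 6: literal('M'). Output: "DLLLLLLLLLLLLLM"
Token 7: backref(off=8, len=5). Copied 'LLLLL' from pos 7. Output: "DLLLLLLLLLLLLLMLLLLL"

Answer: DLLLLLLLLLLLLLMLLLLL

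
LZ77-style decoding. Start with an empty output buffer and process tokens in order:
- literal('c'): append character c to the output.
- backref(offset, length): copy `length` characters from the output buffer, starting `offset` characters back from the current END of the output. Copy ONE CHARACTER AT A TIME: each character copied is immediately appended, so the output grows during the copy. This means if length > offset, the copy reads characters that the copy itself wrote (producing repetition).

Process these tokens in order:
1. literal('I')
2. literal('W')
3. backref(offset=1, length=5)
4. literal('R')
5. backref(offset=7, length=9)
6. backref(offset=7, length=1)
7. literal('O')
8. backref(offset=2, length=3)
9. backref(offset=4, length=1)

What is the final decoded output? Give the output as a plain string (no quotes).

Token 1: literal('I'). Output: "I"
Token 2: literal('W'). Output: "IW"
Token 3: backref(off=1, len=5) (overlapping!). Copied 'WWWWW' from pos 1. Output: "IWWWWWW"
Token 4: literal('R'). Output: "IWWWWWWR"
Token 5: backref(off=7, len=9) (overlapping!). Copied 'WWWWWWRWW' from pos 1. Output: "IWWWWWWRWWWWWWRWW"
Token 6: backref(off=7, len=1). Copied 'W' from pos 10. Output: "IWWWWWWRWWWWWWRWWW"
Token 7: literal('O'). Output: "IWWWWWWRWWWWWWRWWWO"
Token 8: backref(off=2, len=3) (overlapping!). Copied 'WOW' from pos 17. Output: "IWWWWWWRWWWWWWRWWWOWOW"
Token 9: backref(off=4, len=1). Copied 'O' from pos 18. Output: "IWWWWWWRWWWWWWRWWWOWOWO"

Answer: IWWWWWWRWWWWWWRWWWOWOWO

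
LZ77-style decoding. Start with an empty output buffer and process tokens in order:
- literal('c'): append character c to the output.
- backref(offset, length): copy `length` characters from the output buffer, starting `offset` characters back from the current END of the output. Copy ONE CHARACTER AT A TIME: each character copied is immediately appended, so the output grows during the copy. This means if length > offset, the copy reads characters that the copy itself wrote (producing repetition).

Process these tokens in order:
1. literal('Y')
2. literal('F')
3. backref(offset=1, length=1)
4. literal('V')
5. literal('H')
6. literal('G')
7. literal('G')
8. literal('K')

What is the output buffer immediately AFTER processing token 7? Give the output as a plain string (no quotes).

Answer: YFFVHGG

Derivation:
Token 1: literal('Y'). Output: "Y"
Token 2: literal('F'). Output: "YF"
Token 3: backref(off=1, len=1). Copied 'F' from pos 1. Output: "YFF"
Token 4: literal('V'). Output: "YFFV"
Token 5: literal('H'). Output: "YFFVH"
Token 6: literal('G'). Output: "YFFVHG"
Token 7: literal('G'). Output: "YFFVHGG"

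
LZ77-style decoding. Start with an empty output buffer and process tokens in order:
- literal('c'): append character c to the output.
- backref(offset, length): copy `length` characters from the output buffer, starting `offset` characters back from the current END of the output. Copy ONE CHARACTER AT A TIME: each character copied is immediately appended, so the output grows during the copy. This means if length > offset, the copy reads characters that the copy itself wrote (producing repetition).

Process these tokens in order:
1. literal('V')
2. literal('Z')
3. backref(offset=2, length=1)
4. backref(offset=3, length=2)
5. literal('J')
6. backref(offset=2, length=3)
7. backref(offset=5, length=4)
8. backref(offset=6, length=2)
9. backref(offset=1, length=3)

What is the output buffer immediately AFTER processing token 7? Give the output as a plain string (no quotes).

Token 1: literal('V'). Output: "V"
Token 2: literal('Z'). Output: "VZ"
Token 3: backref(off=2, len=1). Copied 'V' from pos 0. Output: "VZV"
Token 4: backref(off=3, len=2). Copied 'VZ' from pos 0. Output: "VZVVZ"
Token 5: literal('J'). Output: "VZVVZJ"
Token 6: backref(off=2, len=3) (overlapping!). Copied 'ZJZ' from pos 4. Output: "VZVVZJZJZ"
Token 7: backref(off=5, len=4). Copied 'ZJZJ' from pos 4. Output: "VZVVZJZJZZJZJ"

Answer: VZVVZJZJZZJZJ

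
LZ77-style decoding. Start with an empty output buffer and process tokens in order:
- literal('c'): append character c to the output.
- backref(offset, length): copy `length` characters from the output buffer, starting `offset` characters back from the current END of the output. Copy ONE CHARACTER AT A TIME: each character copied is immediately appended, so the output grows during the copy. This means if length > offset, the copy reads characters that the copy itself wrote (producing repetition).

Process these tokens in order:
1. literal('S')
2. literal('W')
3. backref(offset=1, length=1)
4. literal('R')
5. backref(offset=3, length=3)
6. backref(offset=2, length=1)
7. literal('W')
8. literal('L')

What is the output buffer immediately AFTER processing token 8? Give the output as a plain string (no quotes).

Token 1: literal('S'). Output: "S"
Token 2: literal('W'). Output: "SW"
Token 3: backref(off=1, len=1). Copied 'W' from pos 1. Output: "SWW"
Token 4: literal('R'). Output: "SWWR"
Token 5: backref(off=3, len=3). Copied 'WWR' from pos 1. Output: "SWWRWWR"
Token 6: backref(off=2, len=1). Copied 'W' from pos 5. Output: "SWWRWWRW"
Token 7: literal('W'). Output: "SWWRWWRWW"
Token 8: literal('L'). Output: "SWWRWWRWWL"

Answer: SWWRWWRWWL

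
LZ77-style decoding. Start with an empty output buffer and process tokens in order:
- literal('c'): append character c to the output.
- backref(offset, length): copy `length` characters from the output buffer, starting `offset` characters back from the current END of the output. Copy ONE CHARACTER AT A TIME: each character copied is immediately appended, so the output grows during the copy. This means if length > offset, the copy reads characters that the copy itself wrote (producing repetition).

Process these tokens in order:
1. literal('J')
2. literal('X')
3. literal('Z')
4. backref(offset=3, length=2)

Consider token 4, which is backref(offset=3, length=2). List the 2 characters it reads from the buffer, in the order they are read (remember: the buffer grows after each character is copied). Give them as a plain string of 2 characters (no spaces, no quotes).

Answer: JX

Derivation:
Token 1: literal('J'). Output: "J"
Token 2: literal('X'). Output: "JX"
Token 3: literal('Z'). Output: "JXZ"
Token 4: backref(off=3, len=2). Buffer before: "JXZ" (len 3)
  byte 1: read out[0]='J', append. Buffer now: "JXZJ"
  byte 2: read out[1]='X', append. Buffer now: "JXZJX"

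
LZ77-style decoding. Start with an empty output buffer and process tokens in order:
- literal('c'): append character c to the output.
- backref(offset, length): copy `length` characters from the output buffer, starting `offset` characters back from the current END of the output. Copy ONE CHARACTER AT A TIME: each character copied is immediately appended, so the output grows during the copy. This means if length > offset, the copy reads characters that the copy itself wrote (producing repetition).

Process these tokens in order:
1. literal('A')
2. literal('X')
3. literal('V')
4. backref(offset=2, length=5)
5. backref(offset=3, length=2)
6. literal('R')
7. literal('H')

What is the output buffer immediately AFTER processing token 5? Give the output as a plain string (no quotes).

Answer: AXVXVXVXXV

Derivation:
Token 1: literal('A'). Output: "A"
Token 2: literal('X'). Output: "AX"
Token 3: literal('V'). Output: "AXV"
Token 4: backref(off=2, len=5) (overlapping!). Copied 'XVXVX' from pos 1. Output: "AXVXVXVX"
Token 5: backref(off=3, len=2). Copied 'XV' from pos 5. Output: "AXVXVXVXXV"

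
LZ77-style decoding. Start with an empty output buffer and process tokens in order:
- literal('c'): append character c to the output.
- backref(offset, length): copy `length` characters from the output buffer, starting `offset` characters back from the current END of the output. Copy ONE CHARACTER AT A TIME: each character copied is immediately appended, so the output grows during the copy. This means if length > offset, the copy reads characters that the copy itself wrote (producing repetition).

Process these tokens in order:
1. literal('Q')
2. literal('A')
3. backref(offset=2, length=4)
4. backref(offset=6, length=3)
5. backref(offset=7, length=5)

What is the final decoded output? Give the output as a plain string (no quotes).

Answer: QAQAQAQAQQAQAQ

Derivation:
Token 1: literal('Q'). Output: "Q"
Token 2: literal('A'). Output: "QA"
Token 3: backref(off=2, len=4) (overlapping!). Copied 'QAQA' from pos 0. Output: "QAQAQA"
Token 4: backref(off=6, len=3). Copied 'QAQ' from pos 0. Output: "QAQAQAQAQ"
Token 5: backref(off=7, len=5). Copied 'QAQAQ' from pos 2. Output: "QAQAQAQAQQAQAQ"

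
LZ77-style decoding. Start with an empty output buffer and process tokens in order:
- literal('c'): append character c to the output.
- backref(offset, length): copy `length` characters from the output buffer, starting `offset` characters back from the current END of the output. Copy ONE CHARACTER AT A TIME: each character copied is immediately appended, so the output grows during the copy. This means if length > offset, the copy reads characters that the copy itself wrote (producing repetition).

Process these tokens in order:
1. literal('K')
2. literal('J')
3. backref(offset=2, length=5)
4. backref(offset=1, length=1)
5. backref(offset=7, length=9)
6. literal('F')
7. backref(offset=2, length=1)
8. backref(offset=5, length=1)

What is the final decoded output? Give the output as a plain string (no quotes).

Answer: KJKJKJKKJKJKJKKJKFKK

Derivation:
Token 1: literal('K'). Output: "K"
Token 2: literal('J'). Output: "KJ"
Token 3: backref(off=2, len=5) (overlapping!). Copied 'KJKJK' from pos 0. Output: "KJKJKJK"
Token 4: backref(off=1, len=1). Copied 'K' from pos 6. Output: "KJKJKJKK"
Token 5: backref(off=7, len=9) (overlapping!). Copied 'JKJKJKKJK' from pos 1. Output: "KJKJKJKKJKJKJKKJK"
Token 6: literal('F'). Output: "KJKJKJKKJKJKJKKJKF"
Token 7: backref(off=2, len=1). Copied 'K' from pos 16. Output: "KJKJKJKKJKJKJKKJKFK"
Token 8: backref(off=5, len=1). Copied 'K' from pos 14. Output: "KJKJKJKKJKJKJKKJKFKK"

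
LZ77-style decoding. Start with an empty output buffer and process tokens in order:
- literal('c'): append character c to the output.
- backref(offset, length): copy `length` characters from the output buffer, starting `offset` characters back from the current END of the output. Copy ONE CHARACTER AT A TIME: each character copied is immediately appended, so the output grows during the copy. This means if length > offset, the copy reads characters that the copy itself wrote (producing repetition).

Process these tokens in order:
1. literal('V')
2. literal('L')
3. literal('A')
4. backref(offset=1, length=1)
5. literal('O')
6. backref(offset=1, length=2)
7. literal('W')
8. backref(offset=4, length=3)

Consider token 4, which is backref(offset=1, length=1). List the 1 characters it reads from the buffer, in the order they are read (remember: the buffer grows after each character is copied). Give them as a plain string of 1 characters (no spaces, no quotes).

Answer: A

Derivation:
Token 1: literal('V'). Output: "V"
Token 2: literal('L'). Output: "VL"
Token 3: literal('A'). Output: "VLA"
Token 4: backref(off=1, len=1). Buffer before: "VLA" (len 3)
  byte 1: read out[2]='A', append. Buffer now: "VLAA"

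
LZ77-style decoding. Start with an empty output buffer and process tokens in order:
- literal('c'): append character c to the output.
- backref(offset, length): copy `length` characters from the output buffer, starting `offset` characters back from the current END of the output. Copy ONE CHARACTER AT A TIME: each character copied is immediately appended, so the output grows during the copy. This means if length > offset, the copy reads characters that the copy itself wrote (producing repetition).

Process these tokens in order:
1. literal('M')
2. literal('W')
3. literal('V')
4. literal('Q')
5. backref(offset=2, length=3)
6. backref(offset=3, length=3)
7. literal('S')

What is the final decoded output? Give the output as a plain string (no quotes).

Token 1: literal('M'). Output: "M"
Token 2: literal('W'). Output: "MW"
Token 3: literal('V'). Output: "MWV"
Token 4: literal('Q'). Output: "MWVQ"
Token 5: backref(off=2, len=3) (overlapping!). Copied 'VQV' from pos 2. Output: "MWVQVQV"
Token 6: backref(off=3, len=3). Copied 'VQV' from pos 4. Output: "MWVQVQVVQV"
Token 7: literal('S'). Output: "MWVQVQVVQVS"

Answer: MWVQVQVVQVS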